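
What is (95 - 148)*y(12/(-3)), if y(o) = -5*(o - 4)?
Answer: -2120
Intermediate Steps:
y(o) = 20 - 5*o (y(o) = -5*(-4 + o) = 20 - 5*o)
(95 - 148)*y(12/(-3)) = (95 - 148)*(20 - 60/(-3)) = -53*(20 - 60*(-1)/3) = -53*(20 - 5*(-4)) = -53*(20 + 20) = -53*40 = -2120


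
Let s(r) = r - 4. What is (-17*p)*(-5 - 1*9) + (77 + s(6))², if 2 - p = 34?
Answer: -1375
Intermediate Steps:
s(r) = -4 + r
p = -32 (p = 2 - 1*34 = 2 - 34 = -32)
(-17*p)*(-5 - 1*9) + (77 + s(6))² = (-17*(-32))*(-5 - 1*9) + (77 + (-4 + 6))² = 544*(-5 - 9) + (77 + 2)² = 544*(-14) + 79² = -7616 + 6241 = -1375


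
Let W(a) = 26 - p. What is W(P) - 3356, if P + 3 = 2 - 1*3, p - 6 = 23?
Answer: -3359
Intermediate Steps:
p = 29 (p = 6 + 23 = 29)
P = -4 (P = -3 + (2 - 1*3) = -3 + (2 - 3) = -3 - 1 = -4)
W(a) = -3 (W(a) = 26 - 1*29 = 26 - 29 = -3)
W(P) - 3356 = -3 - 3356 = -3359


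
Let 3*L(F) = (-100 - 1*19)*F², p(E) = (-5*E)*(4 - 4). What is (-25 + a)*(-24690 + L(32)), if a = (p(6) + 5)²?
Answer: 0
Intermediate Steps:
p(E) = 0 (p(E) = -5*E*0 = 0)
a = 25 (a = (0 + 5)² = 5² = 25)
L(F) = -119*F²/3 (L(F) = ((-100 - 1*19)*F²)/3 = ((-100 - 19)*F²)/3 = (-119*F²)/3 = -119*F²/3)
(-25 + a)*(-24690 + L(32)) = (-25 + 25)*(-24690 - 119/3*32²) = 0*(-24690 - 119/3*1024) = 0*(-24690 - 121856/3) = 0*(-195926/3) = 0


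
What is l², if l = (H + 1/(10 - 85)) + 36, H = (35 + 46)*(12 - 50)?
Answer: 52052878801/5625 ≈ 9.2538e+6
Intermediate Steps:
H = -3078 (H = 81*(-38) = -3078)
l = -228151/75 (l = (-3078 + 1/(10 - 85)) + 36 = (-3078 + 1/(-75)) + 36 = (-3078 - 1/75) + 36 = -230851/75 + 36 = -228151/75 ≈ -3042.0)
l² = (-228151/75)² = 52052878801/5625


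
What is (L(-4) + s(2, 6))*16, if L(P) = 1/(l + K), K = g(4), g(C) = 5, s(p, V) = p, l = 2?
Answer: 240/7 ≈ 34.286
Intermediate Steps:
K = 5
L(P) = ⅐ (L(P) = 1/(2 + 5) = 1/7 = ⅐)
(L(-4) + s(2, 6))*16 = (⅐ + 2)*16 = (15/7)*16 = 240/7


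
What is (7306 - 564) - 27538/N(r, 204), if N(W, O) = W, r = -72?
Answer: 256481/36 ≈ 7124.5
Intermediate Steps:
(7306 - 564) - 27538/N(r, 204) = (7306 - 564) - 27538/(-72) = 6742 - 27538*(-1)/72 = 6742 - 1*(-13769/36) = 6742 + 13769/36 = 256481/36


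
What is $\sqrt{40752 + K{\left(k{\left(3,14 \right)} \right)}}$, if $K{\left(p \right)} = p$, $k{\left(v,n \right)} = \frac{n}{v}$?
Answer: $\frac{\sqrt{366810}}{3} \approx 201.88$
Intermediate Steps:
$\sqrt{40752 + K{\left(k{\left(3,14 \right)} \right)}} = \sqrt{40752 + \frac{14}{3}} = \sqrt{\frac{122270}{3}} = \frac{\sqrt{366810}}{3}$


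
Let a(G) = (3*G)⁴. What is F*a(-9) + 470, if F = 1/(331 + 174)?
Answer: 768791/505 ≈ 1522.4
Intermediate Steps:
a(G) = 81*G⁴
F = 1/505 ≈ 0.0019802
F*a(-9) + 470 = (81*(-9)⁴)/505 + 470 = (81*6561)/505 + 470 = (1/505)*531441 + 470 = 531441/505 + 470 = 768791/505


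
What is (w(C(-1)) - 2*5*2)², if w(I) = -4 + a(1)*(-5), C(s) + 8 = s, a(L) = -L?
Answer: 361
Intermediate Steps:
C(s) = -8 + s
w(I) = 1 (w(I) = -4 - 1*1*(-5) = -4 - 1*(-5) = -4 + 5 = 1)
(w(C(-1)) - 2*5*2)² = (1 - 2*5*2)² = (1 - 10*2)² = (1 - 20)² = (-19)² = 361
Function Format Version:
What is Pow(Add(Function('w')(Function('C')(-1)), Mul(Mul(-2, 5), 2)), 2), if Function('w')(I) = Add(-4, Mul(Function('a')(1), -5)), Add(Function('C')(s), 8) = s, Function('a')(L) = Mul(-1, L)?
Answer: 361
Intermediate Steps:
Function('C')(s) = Add(-8, s)
Function('w')(I) = 1 (Function('w')(I) = Add(-4, Mul(Mul(-1, 1), -5)) = Add(-4, Mul(-1, -5)) = Add(-4, 5) = 1)
Pow(Add(Function('w')(Function('C')(-1)), Mul(Mul(-2, 5), 2)), 2) = Pow(Add(1, Mul(Mul(-2, 5), 2)), 2) = Pow(Add(1, Mul(-10, 2)), 2) = Pow(Add(1, -20), 2) = Pow(-19, 2) = 361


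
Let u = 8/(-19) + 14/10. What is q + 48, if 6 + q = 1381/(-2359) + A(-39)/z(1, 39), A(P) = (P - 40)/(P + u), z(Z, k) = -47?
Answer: 2366818459/57210468 ≈ 41.370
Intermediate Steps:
u = 93/95 (u = 8*(-1/19) + 14*(⅒) = -8/19 + 7/5 = 93/95 ≈ 0.97895)
A(P) = (-40 + P)/(93/95 + P) (A(P) = (P - 40)/(P + 93/95) = (-40 + P)/(93/95 + P))
q = -379284005/57210468 (q = -6 + (1381/(-2359) + (95*(-40 - 39)/(93 + 95*(-39)))/(-47)) = -6 + (1381*(-1/2359) + (95*(-79)/(93 - 3705))*(-1/47)) = -6 + (-1381/2359 + (95*(-79)/(-3612))*(-1/47)) = -6 + (-1381/2359 + (95*(-1/3612)*(-79))*(-1/47)) = -6 + (-1381/2359 + (7505/3612)*(-1/47)) = -6 + (-1381/2359 - 7505/169764) = -6 - 36021197/57210468 = -379284005/57210468 ≈ -6.6296)
q + 48 = -379284005/57210468 + 48 = 2366818459/57210468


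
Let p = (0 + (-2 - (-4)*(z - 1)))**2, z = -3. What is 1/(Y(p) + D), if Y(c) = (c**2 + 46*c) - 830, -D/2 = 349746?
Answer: -1/580442 ≈ -1.7228e-6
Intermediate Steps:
D = -699492 (D = -2*349746 = -699492)
p = 324 (p = (0 + (-2 - (-4)*(-3 - 1)))**2 = (0 + (-2 - (-4)*(-4)))**2 = (0 + (-2 - 1*16))**2 = (0 + (-2 - 16))**2 = (0 - 18)**2 = (-18)**2 = 324)
Y(c) = -830 + c**2 + 46*c
1/(Y(p) + D) = 1/((-830 + 324**2 + 46*324) - 699492) = 1/((-830 + 104976 + 14904) - 699492) = 1/(119050 - 699492) = 1/(-580442) = -1/580442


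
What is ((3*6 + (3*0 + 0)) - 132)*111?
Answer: -12654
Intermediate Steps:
((3*6 + (3*0 + 0)) - 132)*111 = ((18 + (0 + 0)) - 132)*111 = ((18 + 0) - 132)*111 = (18 - 132)*111 = -114*111 = -12654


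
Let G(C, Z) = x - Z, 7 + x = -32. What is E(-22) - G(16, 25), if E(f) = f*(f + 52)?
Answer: -596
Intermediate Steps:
x = -39 (x = -7 - 32 = -39)
G(C, Z) = -39 - Z
E(f) = f*(52 + f)
E(-22) - G(16, 25) = -22*(52 - 22) - (-39 - 1*25) = -22*30 - (-39 - 25) = -660 - 1*(-64) = -660 + 64 = -596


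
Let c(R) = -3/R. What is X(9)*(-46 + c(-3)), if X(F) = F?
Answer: -405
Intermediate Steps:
X(9)*(-46 + c(-3)) = 9*(-46 - 3/(-3)) = 9*(-46 - 3*(-1/3)) = 9*(-46 + 1) = 9*(-45) = -405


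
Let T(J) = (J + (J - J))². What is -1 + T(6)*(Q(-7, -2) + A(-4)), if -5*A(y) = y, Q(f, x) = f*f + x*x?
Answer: 9679/5 ≈ 1935.8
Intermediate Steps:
Q(f, x) = f² + x²
A(y) = -y/5
T(J) = J² (T(J) = (J + 0)² = J²)
-1 + T(6)*(Q(-7, -2) + A(-4)) = -1 + 6²*(((-7)² + (-2)²) - ⅕*(-4)) = -1 + 36*((49 + 4) + ⅘) = -1 + 36*(53 + ⅘) = -1 + 36*(269/5) = -1 + 9684/5 = 9679/5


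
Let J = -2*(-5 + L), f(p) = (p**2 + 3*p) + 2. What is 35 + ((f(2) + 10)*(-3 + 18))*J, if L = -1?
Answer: 3995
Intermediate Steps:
f(p) = 2 + p**2 + 3*p
J = 12 (J = -2*(-5 - 1) = -2*(-6) = 12)
35 + ((f(2) + 10)*(-3 + 18))*J = 35 + (((2 + 2**2 + 3*2) + 10)*(-3 + 18))*12 = 35 + (((2 + 4 + 6) + 10)*15)*12 = 35 + ((12 + 10)*15)*12 = 35 + (22*15)*12 = 35 + 330*12 = 35 + 3960 = 3995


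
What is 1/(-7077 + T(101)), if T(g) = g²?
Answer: 1/3124 ≈ 0.00032010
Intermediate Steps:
1/(-7077 + T(101)) = 1/(-7077 + 101²) = 1/(-7077 + 10201) = 1/3124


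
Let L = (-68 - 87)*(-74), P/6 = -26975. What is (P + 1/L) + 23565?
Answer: -1586128949/11470 ≈ -1.3829e+5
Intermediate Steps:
P = -161850 (P = 6*(-26975) = -161850)
L = 11470 (L = -155*(-74) = 11470)
(P + 1/L) + 23565 = (-161850 + 1/11470) + 23565 = -1856419499/11470 + 23565 = -1586128949/11470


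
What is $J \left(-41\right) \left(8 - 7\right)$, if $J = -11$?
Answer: $451$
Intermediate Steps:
$J \left(-41\right) \left(8 - 7\right) = \left(-11\right) \left(-41\right) \left(8 - 7\right) = 451 \left(8 - 7\right) = 451 \cdot 1 = 451$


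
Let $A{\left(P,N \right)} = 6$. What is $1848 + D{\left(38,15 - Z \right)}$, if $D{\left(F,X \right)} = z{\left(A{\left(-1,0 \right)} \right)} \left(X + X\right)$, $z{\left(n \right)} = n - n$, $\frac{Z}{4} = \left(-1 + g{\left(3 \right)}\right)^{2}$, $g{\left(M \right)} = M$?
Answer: $1848$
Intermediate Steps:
$Z = 16$ ($Z = 4 \left(-1 + 3\right)^{2} = 4 \cdot 2^{2} = 4 \cdot 4 = 16$)
$z{\left(n \right)} = 0$
$D{\left(F,X \right)} = 0$ ($D{\left(F,X \right)} = 0 \left(X + X\right) = 0 \cdot 2 X = 0$)
$1848 + D{\left(38,15 - Z \right)} = 1848 + 0 = 1848$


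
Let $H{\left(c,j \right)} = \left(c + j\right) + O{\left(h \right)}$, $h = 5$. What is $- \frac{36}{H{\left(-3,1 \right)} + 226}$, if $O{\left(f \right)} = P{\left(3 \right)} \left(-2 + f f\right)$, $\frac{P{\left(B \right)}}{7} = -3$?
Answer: $\frac{36}{259} \approx 0.139$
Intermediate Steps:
$P{\left(B \right)} = -21$ ($P{\left(B \right)} = 7 \left(-3\right) = -21$)
$O{\left(f \right)} = 42 - 21 f^{2}$ ($O{\left(f \right)} = - 21 \left(-2 + f f\right) = - 21 \left(-2 + f^{2}\right) = 42 - 21 f^{2}$)
$H{\left(c,j \right)} = -483 + c + j$ ($H{\left(c,j \right)} = \left(c + j\right) + \left(42 - 21 \cdot 5^{2}\right) = \left(c + j\right) + \left(42 - 525\right) = \left(c + j\right) - 483 = -483 + c + j$)
$- \frac{36}{H{\left(-3,1 \right)} + 226} = - \frac{36}{\left(-483 - 3 + 1\right) + 226} = - \frac{36}{-485 + 226} = - \frac{36}{-259} = \left(-36\right) \left(- \frac{1}{259}\right) = \frac{36}{259}$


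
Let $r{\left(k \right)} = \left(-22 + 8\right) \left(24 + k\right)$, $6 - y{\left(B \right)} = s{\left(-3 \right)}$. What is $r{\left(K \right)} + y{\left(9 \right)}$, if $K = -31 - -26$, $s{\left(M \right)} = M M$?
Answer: $-269$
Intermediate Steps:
$s{\left(M \right)} = M^{2}$
$K = -5$ ($K = -31 + 26 = -5$)
$y{\left(B \right)} = -3$ ($y{\left(B \right)} = 6 - \left(-3\right)^{2} = 6 - 9 = -3$)
$r{\left(k \right)} = -336 - 14 k$ ($r{\left(k \right)} = - 14 \left(24 + k\right) = -336 - 14 k$)
$r{\left(K \right)} + y{\left(9 \right)} = \left(-336 - -70\right) - 3 = \left(-336 + 70\right) - 3 = -266 - 3 = -269$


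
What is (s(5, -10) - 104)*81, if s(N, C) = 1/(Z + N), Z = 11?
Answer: -134703/16 ≈ -8418.9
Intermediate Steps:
s(N, C) = 1/(11 + N)
(s(5, -10) - 104)*81 = (1/(11 + 5) - 104)*81 = (1/16 - 104)*81 = -1663/16*81 = -134703/16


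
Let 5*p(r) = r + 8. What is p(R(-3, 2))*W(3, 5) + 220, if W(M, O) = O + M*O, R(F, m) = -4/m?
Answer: 244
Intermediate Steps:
p(r) = 8/5 + r/5 (p(r) = (r + 8)/5 = (8 + r)/5 = 8/5 + r/5)
p(R(-3, 2))*W(3, 5) + 220 = (8/5 + (-4/2)/5)*(5*(1 + 3)) + 220 = (8/5 + (-4*½)/5)*(5*4) + 220 = (8/5 + (⅕)*(-2))*20 + 220 = (8/5 - ⅖)*20 + 220 = (6/5)*20 + 220 = 24 + 220 = 244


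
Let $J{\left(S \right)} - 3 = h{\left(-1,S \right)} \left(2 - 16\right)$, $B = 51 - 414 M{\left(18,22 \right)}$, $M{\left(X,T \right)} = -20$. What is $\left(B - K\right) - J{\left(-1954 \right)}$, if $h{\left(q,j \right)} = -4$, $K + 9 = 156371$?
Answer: $-148090$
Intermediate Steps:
$K = 156362$ ($K = -9 + 156371 = 156362$)
$B = 8331$ ($B = 51 - -8280 = 51 + 8280 = 8331$)
$J{\left(S \right)} = 59$ ($J{\left(S \right)} = 3 - 4 \left(2 - 16\right) = 3 - -56 = 3 + 56 = 59$)
$\left(B - K\right) - J{\left(-1954 \right)} = \left(8331 - 156362\right) - 59 = -148031 - 59 = -148090$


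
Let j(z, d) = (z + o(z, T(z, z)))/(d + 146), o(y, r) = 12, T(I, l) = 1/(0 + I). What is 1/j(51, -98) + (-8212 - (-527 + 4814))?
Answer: -262463/21 ≈ -12498.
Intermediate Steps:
T(I, l) = 1/I
j(z, d) = (12 + z)/(146 + d) (j(z, d) = (z + 12)/(d + 146) = (12 + z)/(146 + d))
1/j(51, -98) + (-8212 - (-527 + 4814)) = 1/((12 + 51)/(146 - 98)) + (-8212 - (-527 + 4814)) = 1/(63/48) + (-8212 - 1*4287) = 1/((1/48)*63) + (-8212 - 4287) = 1/(21/16) - 12499 = 16/21 - 12499 = -262463/21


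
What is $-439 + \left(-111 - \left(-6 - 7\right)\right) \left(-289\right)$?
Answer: $27883$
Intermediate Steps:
$-439 + \left(-111 - \left(-6 - 7\right)\right) \left(-289\right) = -439 + \left(-111 - -13\right) \left(-289\right) = -439 + \left(-111 + 13\right) \left(-289\right) = -439 - -28322 = -439 + 28322 = 27883$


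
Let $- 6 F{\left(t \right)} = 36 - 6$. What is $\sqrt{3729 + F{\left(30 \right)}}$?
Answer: $14 \sqrt{19} \approx 61.025$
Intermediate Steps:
$F{\left(t \right)} = -5$ ($F{\left(t \right)} = - \frac{36 - 6}{6} = \left(- \frac{1}{6}\right) 30 = -5$)
$\sqrt{3729 + F{\left(30 \right)}} = \sqrt{3729 - 5} = \sqrt{3724} = 14 \sqrt{19}$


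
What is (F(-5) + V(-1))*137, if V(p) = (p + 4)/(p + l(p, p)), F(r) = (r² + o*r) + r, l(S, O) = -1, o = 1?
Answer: 3699/2 ≈ 1849.5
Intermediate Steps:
F(r) = r² + 2*r (F(r) = (r² + 1*r) + r = (r² + r) + r = (r + r²) + r = r² + 2*r)
V(p) = (4 + p)/(-1 + p) (V(p) = (p + 4)/(p - 1) = (4 + p)/(-1 + p))
(F(-5) + V(-1))*137 = (-5*(2 - 5) + (4 - 1)/(-1 - 1))*137 = (-5*(-3) + 3/(-2))*137 = (15 - ½*3)*137 = (15 - 3/2)*137 = (27/2)*137 = 3699/2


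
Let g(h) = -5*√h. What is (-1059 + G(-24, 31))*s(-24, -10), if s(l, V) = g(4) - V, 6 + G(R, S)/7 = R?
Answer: 0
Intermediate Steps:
G(R, S) = -42 + 7*R
s(l, V) = -10 - V (s(l, V) = -5*√4 - V = -5*2 - V = -10 - V)
(-1059 + G(-24, 31))*s(-24, -10) = (-1059 + (-42 + 7*(-24)))*(-10 - 1*(-10)) = (-1059 + (-42 - 168))*(-10 + 10) = (-1059 - 210)*0 = -1269*0 = 0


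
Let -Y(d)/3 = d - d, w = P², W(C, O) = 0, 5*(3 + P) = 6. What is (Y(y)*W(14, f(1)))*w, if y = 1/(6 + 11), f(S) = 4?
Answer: 0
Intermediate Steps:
P = -9/5 (P = -3 + (⅕)*6 = -3 + 6/5 = -9/5 ≈ -1.8000)
w = 81/25 (w = (-9/5)² = 81/25 ≈ 3.2400)
y = 1/17 ≈ 0.058824
Y(d) = 0 (Y(d) = -3*(d - d) = -3*0 = 0)
(Y(y)*W(14, f(1)))*w = (0*0)*(81/25) = 0*(81/25) = 0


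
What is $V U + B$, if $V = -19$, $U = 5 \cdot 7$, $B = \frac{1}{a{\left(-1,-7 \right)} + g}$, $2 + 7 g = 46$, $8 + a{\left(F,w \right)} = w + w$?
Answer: $- \frac{73157}{110} \approx -665.06$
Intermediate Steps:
$a{\left(F,w \right)} = -8 + 2 w$ ($a{\left(F,w \right)} = -8 + \left(w + w\right) = -8 + 2 w$)
$g = \frac{44}{7}$ ($g = - \frac{2}{7} + \frac{1}{7} \cdot 46 = - \frac{2}{7} + \frac{46}{7} = \frac{44}{7} \approx 6.2857$)
$B = - \frac{7}{110}$ ($B = \frac{1}{\left(-8 + 2 \left(-7\right)\right) + \frac{44}{7}} = \frac{1}{\left(-8 - 14\right) + \frac{44}{7}} = \frac{1}{-22 + \frac{44}{7}} = \frac{1}{- \frac{110}{7}} = - \frac{7}{110} \approx -0.063636$)
$U = 35$
$V U + B = \left(-19\right) 35 - \frac{7}{110} = -665 - \frac{7}{110} = - \frac{73157}{110}$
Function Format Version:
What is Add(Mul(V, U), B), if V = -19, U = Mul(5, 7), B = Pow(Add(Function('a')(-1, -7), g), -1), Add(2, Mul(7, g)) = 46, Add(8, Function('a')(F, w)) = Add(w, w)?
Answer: Rational(-73157, 110) ≈ -665.06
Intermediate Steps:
Function('a')(F, w) = Add(-8, Mul(2, w)) (Function('a')(F, w) = Add(-8, Add(w, w)) = Add(-8, Mul(2, w)))
g = Rational(44, 7) (g = Add(Rational(-2, 7), Mul(Rational(1, 7), 46)) = Add(Rational(-2, 7), Rational(46, 7)) = Rational(44, 7) ≈ 6.2857)
B = Rational(-7, 110) (B = Pow(Add(Add(-8, Mul(2, -7)), Rational(44, 7)), -1) = Pow(Add(Add(-8, -14), Rational(44, 7)), -1) = Pow(Add(-22, Rational(44, 7)), -1) = Pow(Rational(-110, 7), -1) = Rational(-7, 110) ≈ -0.063636)
U = 35
Add(Mul(V, U), B) = Add(Mul(-19, 35), Rational(-7, 110)) = Add(-665, Rational(-7, 110)) = Rational(-73157, 110)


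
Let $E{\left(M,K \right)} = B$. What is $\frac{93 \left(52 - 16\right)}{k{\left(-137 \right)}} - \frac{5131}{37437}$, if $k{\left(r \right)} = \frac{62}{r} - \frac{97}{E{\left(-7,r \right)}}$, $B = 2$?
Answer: $- \frac{11470576309}{167380827} \approx -68.53$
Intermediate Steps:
$E{\left(M,K \right)} = 2$
$k{\left(r \right)} = - \frac{97}{2} + \frac{62}{r}$ ($k{\left(r \right)} = \frac{62}{r} - \frac{97}{2} = - \frac{97}{2} + \frac{62}{r}$)
$\frac{93 \left(52 - 16\right)}{k{\left(-137 \right)}} - \frac{5131}{37437} = \frac{93 \left(52 - 16\right)}{- \frac{97}{2} + \frac{62}{-137}} - \frac{5131}{37437} = \frac{93 \cdot 36}{- \frac{97}{2} + 62 \left(- \frac{1}{137}\right)} - \frac{5131}{37437} = \frac{3348}{- \frac{97}{2} - \frac{62}{137}} - \frac{5131}{37437} = \frac{3348}{- \frac{13413}{274}} - \frac{5131}{37437} = 3348 \left(- \frac{274}{13413}\right) - \frac{5131}{37437} = - \frac{305784}{4471} - \frac{5131}{37437} = - \frac{11470576309}{167380827}$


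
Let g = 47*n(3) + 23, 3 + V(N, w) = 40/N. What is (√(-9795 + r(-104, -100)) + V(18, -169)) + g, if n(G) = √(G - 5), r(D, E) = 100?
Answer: 200/9 + I*√9695 + 47*I*√2 ≈ 22.222 + 164.93*I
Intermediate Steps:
V(N, w) = -3 + 40/N
n(G) = √(-5 + G)
g = 23 + 47*I*√2 (g = 47*√(-5 + 3) + 23 = 47*√(-2) + 23 = 47*(I*√2) + 23 = 47*I*√2 + 23 = 23 + 47*I*√2 ≈ 23.0 + 66.468*I)
(√(-9795 + r(-104, -100)) + V(18, -169)) + g = (√(-9795 + 100) + (-3 + 40/18)) + (23 + 47*I*√2) = (√(-9695) + (-3 + 40*(1/18))) + (23 + 47*I*√2) = (I*√9695 + (-3 + 20/9)) + (23 + 47*I*√2) = (I*√9695 - 7/9) + (23 + 47*I*√2) = (-7/9 + I*√9695) + (23 + 47*I*√2) = 200/9 + I*√9695 + 47*I*√2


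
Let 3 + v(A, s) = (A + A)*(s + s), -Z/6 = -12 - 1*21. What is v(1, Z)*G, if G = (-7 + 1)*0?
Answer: 0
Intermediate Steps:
Z = 198 (Z = -6*(-12 - 1*21) = -6*(-12 - 21) = -6*(-33) = 198)
v(A, s) = -3 + 4*A*s (v(A, s) = -3 + (A + A)*(s + s) = -3 + (2*A)*(2*s) = -3 + 4*A*s)
G = 0 (G = -6*0 = 0)
v(1, Z)*G = (-3 + 4*1*198)*0 = (-3 + 792)*0 = 789*0 = 0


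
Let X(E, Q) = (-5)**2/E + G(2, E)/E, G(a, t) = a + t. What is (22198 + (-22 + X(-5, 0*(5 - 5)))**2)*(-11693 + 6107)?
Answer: -3197281164/25 ≈ -1.2789e+8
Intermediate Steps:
X(E, Q) = 25/E + (2 + E)/E (X(E, Q) = (-5)**2/E + (2 + E)/E = 25/E + (2 + E)/E)
(22198 + (-22 + X(-5, 0*(5 - 5)))**2)*(-11693 + 6107) = (22198 + (-22 + (27 - 5)/(-5))**2)*(-11693 + 6107) = (22198 + (-22 - 1/5*22)**2)*(-5586) = (22198 + (-22 - 22/5)**2)*(-5586) = (22198 + (-132/5)**2)*(-5586) = (22198 + 17424/25)*(-5586) = (572374/25)*(-5586) = -3197281164/25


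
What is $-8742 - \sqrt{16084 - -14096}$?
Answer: $-8742 - 2 \sqrt{7545} \approx -8915.7$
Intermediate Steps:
$-8742 - \sqrt{16084 - -14096} = -8742 - \sqrt{16084 + 14096} = -8742 - \sqrt{30180} = -8742 - 2 \sqrt{7545}$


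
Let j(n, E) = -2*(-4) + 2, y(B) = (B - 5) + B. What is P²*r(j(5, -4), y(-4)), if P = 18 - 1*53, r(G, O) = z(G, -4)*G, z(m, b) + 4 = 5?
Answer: 12250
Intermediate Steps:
y(B) = -5 + 2*B (y(B) = (-5 + B) + B = -5 + 2*B)
z(m, b) = 1 (z(m, b) = -4 + 5 = 1)
j(n, E) = 10 (j(n, E) = 8 + 2 = 10)
r(G, O) = G (r(G, O) = 1*G = G)
P = -35 (P = 18 - 53 = -35)
P²*r(j(5, -4), y(-4)) = (-35)²*10 = 1225*10 = 12250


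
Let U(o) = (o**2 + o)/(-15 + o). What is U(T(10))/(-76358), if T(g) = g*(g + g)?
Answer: -4020/1412623 ≈ -0.0028458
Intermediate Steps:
T(g) = 2*g**2 (T(g) = g*(2*g) = 2*g**2)
U(o) = (o + o**2)/(-15 + o)
U(T(10))/(-76358) = ((2*10**2)*(1 + 2*10**2)/(-15 + 2*10**2))/(-76358) = ((2*100)*(1 + 2*100)/(-15 + 2*100))*(-1/76358) = (200*(1 + 200)/(-15 + 200))*(-1/76358) = (200*201/185)*(-1/76358) = (200*(1/185)*201)*(-1/76358) = (8040/37)*(-1/76358) = -4020/1412623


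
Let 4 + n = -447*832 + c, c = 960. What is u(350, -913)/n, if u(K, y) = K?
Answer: -175/185474 ≈ -0.00094353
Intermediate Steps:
n = -370948 (n = -4 + (-447*832 + 960) = -4 + (-371904 + 960) = -4 - 370944 = -370948)
u(350, -913)/n = 350/(-370948) = 350*(-1/370948) = -175/185474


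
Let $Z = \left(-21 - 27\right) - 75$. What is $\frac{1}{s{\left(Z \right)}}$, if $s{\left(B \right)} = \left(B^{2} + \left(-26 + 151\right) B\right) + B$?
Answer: $- \frac{1}{369} \approx -0.00271$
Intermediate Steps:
$Z = -123$ ($Z = -48 - 75 = -123$)
$s{\left(B \right)} = B^{2} + 126 B$ ($s{\left(B \right)} = \left(B^{2} + 125 B\right) + B = B^{2} + 126 B$)
$\frac{1}{s{\left(Z \right)}} = \frac{1}{\left(-123\right) \left(126 - 123\right)} = \frac{1}{\left(-123\right) 3} = \frac{1}{-369} = - \frac{1}{369}$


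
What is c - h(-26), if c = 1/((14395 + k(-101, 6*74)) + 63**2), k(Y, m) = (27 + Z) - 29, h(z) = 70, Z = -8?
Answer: -1284779/18354 ≈ -70.000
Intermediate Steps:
k(Y, m) = -10 (k(Y, m) = (27 - 8) - 29 = 19 - 29 = -10)
c = 1/18354 (c = 1/((14395 - 10) + 63**2) = 1/(14385 + 3969) = 1/18354 ≈ 5.4484e-5)
c - h(-26) = 1/18354 - 1*70 = 1/18354 - 70 = -1284779/18354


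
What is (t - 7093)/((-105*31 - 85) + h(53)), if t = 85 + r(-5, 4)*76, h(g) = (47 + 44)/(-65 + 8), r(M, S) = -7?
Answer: 429780/190471 ≈ 2.2564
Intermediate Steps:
h(g) = -91/57 (h(g) = 91/(-57) = 91*(-1/57) = -91/57)
t = -447 (t = 85 - 7*76 = 85 - 532 = -447)
(t - 7093)/((-105*31 - 85) + h(53)) = (-447 - 7093)/((-105*31 - 85) - 91/57) = -7540/((-3255 - 85) - 91/57) = -7540/(-3340 - 91/57) = -7540/(-190471/57) = -7540*(-57/190471) = 429780/190471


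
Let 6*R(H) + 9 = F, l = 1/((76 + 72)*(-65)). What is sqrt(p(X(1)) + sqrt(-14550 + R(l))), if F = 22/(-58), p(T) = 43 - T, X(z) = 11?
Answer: sqrt(242208 + 87*I*sqrt(110140782))/87 ≈ 8.8544 + 6.8118*I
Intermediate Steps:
l = -1/9620 (l = -1/65/148 = (1/148)*(-1/65) = -1/9620 ≈ -0.00010395)
F = -11/29 (F = 22*(-1/58) = -11/29 ≈ -0.37931)
R(H) = -136/87 (R(H) = -3/2 + (1/6)*(-11/29) = -3/2 - 11/174 = -136/87)
sqrt(p(X(1)) + sqrt(-14550 + R(l))) = sqrt((43 - 1*11) + sqrt(-14550 - 136/87)) = sqrt((43 - 11) + sqrt(-1265986/87)) = sqrt(32 + I*sqrt(110140782)/87)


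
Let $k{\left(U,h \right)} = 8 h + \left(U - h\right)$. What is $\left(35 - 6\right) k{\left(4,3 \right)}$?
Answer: $725$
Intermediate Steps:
$k{\left(U,h \right)} = U + 7 h$
$\left(35 - 6\right) k{\left(4,3 \right)} = \left(35 - 6\right) \left(4 + 7 \cdot 3\right) = 29 \left(4 + 21\right) = 29 \cdot 25 = 725$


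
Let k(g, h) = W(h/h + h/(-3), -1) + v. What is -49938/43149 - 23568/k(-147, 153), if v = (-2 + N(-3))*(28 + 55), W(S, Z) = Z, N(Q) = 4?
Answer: -113908378/791065 ≈ -143.99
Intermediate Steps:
v = 166 (v = (-2 + 4)*(28 + 55) = 2*83 = 166)
k(g, h) = 165 (k(g, h) = -1 + 166 = 165)
-49938/43149 - 23568/k(-147, 153) = -49938/43149 - 23568/165 = -49938*1/43149 - 23568*1/165 = -16646/14383 - 7856/55 = -113908378/791065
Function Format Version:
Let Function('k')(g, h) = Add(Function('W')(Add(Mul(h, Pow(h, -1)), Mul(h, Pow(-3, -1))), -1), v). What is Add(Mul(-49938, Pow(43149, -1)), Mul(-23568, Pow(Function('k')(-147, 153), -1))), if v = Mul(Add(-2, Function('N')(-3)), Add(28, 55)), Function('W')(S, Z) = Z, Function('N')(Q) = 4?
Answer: Rational(-113908378, 791065) ≈ -143.99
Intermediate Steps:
v = 166 (v = Mul(Add(-2, 4), Add(28, 55)) = Mul(2, 83) = 166)
Function('k')(g, h) = 165 (Function('k')(g, h) = Add(-1, 166) = 165)
Add(Mul(-49938, Pow(43149, -1)), Mul(-23568, Pow(Function('k')(-147, 153), -1))) = Add(Mul(-49938, Pow(43149, -1)), Mul(-23568, Pow(165, -1))) = Add(Mul(-49938, Rational(1, 43149)), Mul(-23568, Rational(1, 165))) = Add(Rational(-16646, 14383), Rational(-7856, 55)) = Rational(-113908378, 791065)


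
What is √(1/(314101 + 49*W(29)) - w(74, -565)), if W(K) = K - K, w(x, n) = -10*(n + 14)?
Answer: I*√543613504173409/314101 ≈ 74.229*I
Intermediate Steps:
w(x, n) = -140 - 10*n (w(x, n) = -10*(14 + n) = -140 - 10*n)
W(K) = 0
√(1/(314101 + 49*W(29)) - w(74, -565)) = √(1/(314101 + 49*0) - (-140 - 10*(-565))) = √(1/(314101 + 0) - (-140 + 5650)) = √(1/314101 - 1*5510) = √(1/314101 - 5510) = √(-1730696509/314101) = I*√543613504173409/314101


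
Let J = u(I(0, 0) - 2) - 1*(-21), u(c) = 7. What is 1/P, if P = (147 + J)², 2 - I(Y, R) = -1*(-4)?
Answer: 1/30625 ≈ 3.2653e-5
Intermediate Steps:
I(Y, R) = -2 (I(Y, R) = 2 - (-1)*(-4) = 2 - 1*4 = 2 - 4 = -2)
J = 28 (J = 7 - 1*(-21) = 7 + 21 = 28)
P = 30625 (P = (147 + 28)² = 175² = 30625)
1/P = 1/30625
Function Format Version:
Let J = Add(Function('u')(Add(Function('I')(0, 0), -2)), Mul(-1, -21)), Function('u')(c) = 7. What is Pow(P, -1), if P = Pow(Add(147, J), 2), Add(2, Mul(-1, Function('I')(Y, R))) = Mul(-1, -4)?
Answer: Rational(1, 30625) ≈ 3.2653e-5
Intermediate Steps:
Function('I')(Y, R) = -2 (Function('I')(Y, R) = Add(2, Mul(-1, Mul(-1, -4))) = Add(2, Mul(-1, 4)) = Add(2, -4) = -2)
J = 28 (J = Add(7, Mul(-1, -21)) = Add(7, 21) = 28)
P = 30625 (P = Pow(Add(147, 28), 2) = Pow(175, 2) = 30625)
Pow(P, -1) = Pow(30625, -1) = Rational(1, 30625)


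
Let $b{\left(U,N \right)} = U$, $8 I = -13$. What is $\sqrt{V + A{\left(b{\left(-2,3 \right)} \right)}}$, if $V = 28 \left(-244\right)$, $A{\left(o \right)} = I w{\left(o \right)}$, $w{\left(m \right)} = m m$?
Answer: $\frac{i \sqrt{27354}}{2} \approx 82.695 i$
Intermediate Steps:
$I = - \frac{13}{8}$ ($I = \frac{1}{8} \left(-13\right) = - \frac{13}{8} \approx -1.625$)
$w{\left(m \right)} = m^{2}$
$A{\left(o \right)} = - \frac{13 o^{2}}{8}$
$V = -6832$
$\sqrt{V + A{\left(b{\left(-2,3 \right)} \right)}} = \sqrt{-6832 - \frac{13 \left(-2\right)^{2}}{8}} = \sqrt{-6832 - \frac{13}{2}} = \sqrt{- \frac{13677}{2}} = \frac{i \sqrt{27354}}{2}$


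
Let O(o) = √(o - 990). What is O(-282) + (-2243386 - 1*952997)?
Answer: -3196383 + 2*I*√318 ≈ -3.1964e+6 + 35.665*I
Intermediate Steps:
O(o) = √(-990 + o)
O(-282) + (-2243386 - 1*952997) = √(-990 - 282) + (-2243386 - 1*952997) = √(-1272) + (-2243386 - 952997) = 2*I*√318 - 3196383 = -3196383 + 2*I*√318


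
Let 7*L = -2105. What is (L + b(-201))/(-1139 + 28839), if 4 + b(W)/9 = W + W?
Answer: -27683/193900 ≈ -0.14277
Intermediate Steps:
L = -2105/7 (L = (⅐)*(-2105) = -2105/7 ≈ -300.71)
b(W) = -36 + 18*W (b(W) = -36 + 9*(W + W) = -36 + 9*(2*W) = -36 + 18*W)
(L + b(-201))/(-1139 + 28839) = (-2105/7 + (-36 + 18*(-201)))/(-1139 + 28839) = (-2105/7 + (-36 - 3618))/27700 = (-2105/7 - 3654)*(1/27700) = -27683/7*1/27700 = -27683/193900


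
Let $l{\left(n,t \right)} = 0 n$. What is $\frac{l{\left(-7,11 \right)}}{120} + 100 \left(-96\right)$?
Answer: $-9600$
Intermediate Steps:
$l{\left(n,t \right)} = 0$
$\frac{l{\left(-7,11 \right)}}{120} + 100 \left(-96\right) = \frac{0}{120} + 100 \left(-96\right) = 0 \cdot \frac{1}{120} - 9600 = 0 - 9600 = -9600$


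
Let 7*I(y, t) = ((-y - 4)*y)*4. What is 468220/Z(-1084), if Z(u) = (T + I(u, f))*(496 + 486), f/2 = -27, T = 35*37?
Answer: -327754/458968633 ≈ -0.00071411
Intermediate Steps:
T = 1295
f = -54 (f = 2*(-27) = -54)
I(y, t) = 4*y*(-4 - y)/7 (I(y, t) = (((-y - 4)*y)*4)/7 = (((-4 - y)*y)*4)/7 = ((y*(-4 - y))*4)/7 = (4*y*(-4 - y))/7 = 4*y*(-4 - y)/7)
Z(u) = 1271690 - 3928*u*(4 + u)/7 (Z(u) = (1295 - 4*u*(4 + u)/7)*(496 + 486) = (1295 - 4*u*(4 + u)/7)*982 = 1271690 - 3928*u*(4 + u)/7)
468220/Z(-1084) = 468220/(1271690 - 3928/7*(-1084)*(4 - 1084)) = 468220/(1271690 - 3928/7*(-1084)*(-1080)) = 468220/(1271690 - 4598588160/7) = 468220/(-4589686330/7) = 468220*(-7/4589686330) = -327754/458968633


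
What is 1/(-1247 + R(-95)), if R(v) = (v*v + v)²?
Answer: 1/79743653 ≈ 1.2540e-8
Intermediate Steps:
R(v) = (v + v²)² (R(v) = (v² + v)² = (v + v²)²)
1/(-1247 + R(-95)) = 1/(-1247 + (-95)²*(1 - 95)²) = 1/(-1247 + 9025*(-94)²) = 1/(-1247 + 9025*8836) = 1/(-1247 + 79744900) = 1/79743653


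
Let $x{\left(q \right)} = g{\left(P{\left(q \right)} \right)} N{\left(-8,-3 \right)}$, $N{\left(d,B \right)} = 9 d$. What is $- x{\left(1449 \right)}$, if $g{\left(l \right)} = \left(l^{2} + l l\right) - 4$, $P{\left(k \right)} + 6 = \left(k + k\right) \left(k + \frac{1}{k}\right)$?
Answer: $2539189993421088$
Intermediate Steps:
$P{\left(k \right)} = -6 + 2 k \left(k + \frac{1}{k}\right)$ ($P{\left(k \right)} = -6 + \left(k + k\right) \left(k + \frac{1}{k}\right) = -6 + 2 k \left(k + \frac{1}{k}\right)$)
$g{\left(l \right)} = -4 + 2 l^{2}$ ($g{\left(l \right)} = \left(l^{2} + l^{2}\right) - 4 = 2 l^{2} - 4 = -4 + 2 l^{2}$)
$x{\left(q \right)} = 288 - 144 \left(-4 + 2 q^{2}\right)^{2}$ ($x{\left(q \right)} = \left(-4 + 2 \left(-4 + 2 q^{2}\right)^{2}\right) 9 \left(-8\right) = \left(-4 + 2 \left(-4 + 2 q^{2}\right)^{2}\right) \left(-72\right) = 288 - 144 \left(-4 + 2 q^{2}\right)^{2}$)
$- x{\left(1449 \right)} = - (288 - 576 \left(-2 + 1449^{2}\right)^{2}) = - (288 - 576 \left(-2 + 2099601\right)^{2}) = - (288 - 576 \cdot 2099599^{2}) = - (288 - 2539189993421376) = \left(-1\right) \left(-2539189993421088\right) = 2539189993421088$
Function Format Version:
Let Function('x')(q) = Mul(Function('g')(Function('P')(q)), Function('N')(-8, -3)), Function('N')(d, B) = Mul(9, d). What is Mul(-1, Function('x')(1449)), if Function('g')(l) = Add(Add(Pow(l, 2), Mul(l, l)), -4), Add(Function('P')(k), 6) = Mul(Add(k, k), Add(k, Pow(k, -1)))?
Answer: 2539189993421088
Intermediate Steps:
Function('P')(k) = Add(-6, Mul(2, k, Add(k, Pow(k, -1)))) (Function('P')(k) = Add(-6, Mul(Add(k, k), Add(k, Pow(k, -1)))) = Add(-6, Mul(Mul(2, k), Add(k, Pow(k, -1)))) = Add(-6, Mul(2, k, Add(k, Pow(k, -1)))))
Function('g')(l) = Add(-4, Mul(2, Pow(l, 2))) (Function('g')(l) = Add(Add(Pow(l, 2), Pow(l, 2)), -4) = Add(Mul(2, Pow(l, 2)), -4) = Add(-4, Mul(2, Pow(l, 2))))
Function('x')(q) = Add(288, Mul(-144, Pow(Add(-4, Mul(2, Pow(q, 2))), 2))) (Function('x')(q) = Mul(Add(-4, Mul(2, Pow(Add(-4, Mul(2, Pow(q, 2))), 2))), Mul(9, -8)) = Mul(Add(-4, Mul(2, Pow(Add(-4, Mul(2, Pow(q, 2))), 2))), -72) = Add(288, Mul(-144, Pow(Add(-4, Mul(2, Pow(q, 2))), 2))))
Mul(-1, Function('x')(1449)) = Mul(-1, Add(288, Mul(-576, Pow(Add(-2, Pow(1449, 2)), 2)))) = Mul(-1, Add(288, Mul(-576, Pow(Add(-2, 2099601), 2)))) = Mul(-1, Add(288, Mul(-576, Pow(2099599, 2)))) = Mul(-1, Add(288, Mul(-576, 4408315960801))) = Mul(-1, Add(288, -2539189993421376)) = Mul(-1, -2539189993421088) = 2539189993421088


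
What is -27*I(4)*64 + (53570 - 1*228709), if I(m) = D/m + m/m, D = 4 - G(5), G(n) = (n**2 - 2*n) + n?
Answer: -169955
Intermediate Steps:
G(n) = n**2 - n
D = -16 (D = 4 - 5*(-1 + 5) = 4 - 5*4 = 4 - 1*20 = 4 - 20 = -16)
I(m) = 1 - 16/m (I(m) = -16/m + m/m = -16/m + 1 = 1 - 16/m)
-27*I(4)*64 + (53570 - 1*228709) = -27*(-16 + 4)/4*64 + (53570 - 1*228709) = -27*(-12)/4*64 + (53570 - 228709) = -27*(-3)*64 - 175139 = 81*64 - 175139 = 5184 - 175139 = -169955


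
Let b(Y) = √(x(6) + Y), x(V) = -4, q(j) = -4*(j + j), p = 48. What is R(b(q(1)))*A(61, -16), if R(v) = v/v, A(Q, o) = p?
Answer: 48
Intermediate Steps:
q(j) = -8*j
A(Q, o) = 48
b(Y) = √(-4 + Y)
R(v) = 1
R(b(q(1)))*A(61, -16) = 1*48 = 48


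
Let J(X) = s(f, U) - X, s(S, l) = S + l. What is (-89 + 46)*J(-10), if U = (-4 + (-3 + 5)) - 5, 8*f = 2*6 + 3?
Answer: -1677/8 ≈ -209.63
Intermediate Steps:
f = 15/8 (f = (2*6 + 3)/8 = (12 + 3)/8 = (⅛)*15 = 15/8 ≈ 1.8750)
U = -7 (U = (-4 + 2) - 5 = -2 - 5 = -7)
J(X) = -41/8 - X (J(X) = (15/8 - 7) - X = -41/8 - X)
(-89 + 46)*J(-10) = (-89 + 46)*(-41/8 - 1*(-10)) = -43*(-41/8 + 10) = -43*39/8 = -1677/8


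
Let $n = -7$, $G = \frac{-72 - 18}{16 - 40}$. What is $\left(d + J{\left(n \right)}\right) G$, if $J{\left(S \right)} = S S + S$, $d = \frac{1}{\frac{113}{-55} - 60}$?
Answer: $\frac{2149365}{13652} \approx 157.44$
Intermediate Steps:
$G = \frac{15}{4}$ ($G = - \frac{90}{-24} = \left(-90\right) \left(- \frac{1}{24}\right) = \frac{15}{4} \approx 3.75$)
$d = - \frac{55}{3413}$ ($d = \frac{1}{113 \left(- \frac{1}{55}\right) - 60} = \frac{1}{- \frac{113}{55} - 60} = \frac{1}{- \frac{3413}{55}} = - \frac{55}{3413} \approx -0.016115$)
$J{\left(S \right)} = S + S^{2}$ ($J{\left(S \right)} = S^{2} + S = S + S^{2}$)
$\left(d + J{\left(n \right)}\right) G = \left(- \frac{55}{3413} - 7 \left(1 - 7\right)\right) \frac{15}{4} = \left(- \frac{55}{3413} - -42\right) \frac{15}{4} = \left(- \frac{55}{3413} + 42\right) \frac{15}{4} = \frac{143291}{3413} \cdot \frac{15}{4} = \frac{2149365}{13652}$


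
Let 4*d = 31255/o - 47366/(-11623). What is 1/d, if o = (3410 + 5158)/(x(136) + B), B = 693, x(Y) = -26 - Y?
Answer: 6322912/3068346781 ≈ 0.0020607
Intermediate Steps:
o = 952/59 (o = (3410 + 5158)/((-26 - 1*136) + 693) = 8568/((-26 - 136) + 693) = 8568/(-162 + 693) = 8568/531 = 8568*(1/531) = 952/59 ≈ 16.136)
d = 3068346781/6322912 (d = (31255/(952/59) - 47366/(-11623))/4 = (31255*(59/952) - 47366*(-1/11623))/4 = (263435/136 + 47366/11623)/4 = (1/4)*(3068346781/1580728) = 3068346781/6322912 ≈ 485.27)
1/d = 1/(3068346781/6322912) = 6322912/3068346781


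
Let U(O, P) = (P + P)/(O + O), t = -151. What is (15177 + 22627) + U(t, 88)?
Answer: 5708316/151 ≈ 37803.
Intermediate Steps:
U(O, P) = P/O (U(O, P) = (2*P)/((2*O)) = (2*P)*(1/(2*O)) = P/O)
(15177 + 22627) + U(t, 88) = (15177 + 22627) + 88/(-151) = 37804 + 88*(-1/151) = 37804 - 88/151 = 5708316/151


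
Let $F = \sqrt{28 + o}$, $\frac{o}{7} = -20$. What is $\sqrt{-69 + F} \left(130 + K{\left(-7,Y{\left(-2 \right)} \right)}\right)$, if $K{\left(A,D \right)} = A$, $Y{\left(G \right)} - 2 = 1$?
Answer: $123 \sqrt{-69 + 4 i \sqrt{7}} \approx 78.126 + 1024.7 i$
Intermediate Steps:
$o = -140$ ($o = 7 \left(-20\right) = -140$)
$Y{\left(G \right)} = 3$ ($Y{\left(G \right)} = 2 + 1 = 3$)
$F = 4 i \sqrt{7}$ ($F = \sqrt{28 - 140} = \sqrt{-112} = 4 i \sqrt{7} \approx 10.583 i$)
$\sqrt{-69 + F} \left(130 + K{\left(-7,Y{\left(-2 \right)} \right)}\right) = \sqrt{-69 + 4 i \sqrt{7}} \left(130 - 7\right) = \sqrt{-69 + 4 i \sqrt{7}} \cdot 123 = 123 \sqrt{-69 + 4 i \sqrt{7}}$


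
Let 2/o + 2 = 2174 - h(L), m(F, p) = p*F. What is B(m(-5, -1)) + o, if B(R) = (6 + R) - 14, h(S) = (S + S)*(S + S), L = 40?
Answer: -6343/2114 ≈ -3.0005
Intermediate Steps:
m(F, p) = F*p
h(S) = 4*S**2 (h(S) = (2*S)*(2*S) = 4*S**2)
B(R) = -8 + R
o = -1/2114 (o = 2/(-2 + (2174 - 4*40**2)) = 2/(-2 + (2174 - 4*1600)) = 2/(-2 + (2174 - 1*6400)) = 2/(-2 + (2174 - 6400)) = 2/(-2 - 4226) = 2/(-4228) = 2*(-1/4228) = -1/2114 ≈ -0.00047304)
B(m(-5, -1)) + o = (-8 - 5*(-1)) - 1/2114 = (-8 + 5) - 1/2114 = -3 - 1/2114 = -6343/2114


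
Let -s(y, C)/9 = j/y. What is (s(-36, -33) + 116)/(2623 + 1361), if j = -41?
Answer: 141/5312 ≈ 0.026544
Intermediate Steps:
s(y, C) = 369/y (s(y, C) = -(-369)/y = 369/y)
(s(-36, -33) + 116)/(2623 + 1361) = (369/(-36) + 116)/(2623 + 1361) = (369*(-1/36) + 116)/3984 = (-41/4 + 116)*(1/3984) = (423/4)*(1/3984) = 141/5312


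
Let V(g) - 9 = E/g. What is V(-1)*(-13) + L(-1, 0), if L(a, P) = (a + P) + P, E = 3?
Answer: -79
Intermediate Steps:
V(g) = 9 + 3/g
L(a, P) = a + 2*P (L(a, P) = (P + a) + P = a + 2*P)
V(-1)*(-13) + L(-1, 0) = (9 + 3/(-1))*(-13) + (-1 + 2*0) = (9 + 3*(-1))*(-13) + (-1 + 0) = (9 - 3)*(-13) - 1 = 6*(-13) - 1 = -78 - 1 = -79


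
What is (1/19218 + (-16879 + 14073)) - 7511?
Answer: -198272105/19218 ≈ -10317.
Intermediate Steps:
(1/19218 + (-16879 + 14073)) - 7511 = (1/19218 - 2806) - 7511 = -53925707/19218 - 7511 = -198272105/19218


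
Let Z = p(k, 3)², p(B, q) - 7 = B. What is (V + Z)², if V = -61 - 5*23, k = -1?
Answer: 19600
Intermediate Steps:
p(B, q) = 7 + B
V = -176 (V = -61 - 115 = -176)
Z = 36 (Z = (7 - 1)² = 6² = 36)
(V + Z)² = (-176 + 36)² = (-140)² = 19600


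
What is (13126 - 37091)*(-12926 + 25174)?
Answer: -293523320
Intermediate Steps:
(13126 - 37091)*(-12926 + 25174) = -23965*12248 = -293523320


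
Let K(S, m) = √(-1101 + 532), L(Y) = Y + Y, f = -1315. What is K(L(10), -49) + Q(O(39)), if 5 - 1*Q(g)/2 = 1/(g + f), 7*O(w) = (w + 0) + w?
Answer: 91284/9127 + I*√569 ≈ 10.002 + 23.854*I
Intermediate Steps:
L(Y) = 2*Y
O(w) = 2*w/7 (O(w) = ((w + 0) + w)/7 = (w + w)/7 = (2*w)/7 = 2*w/7)
Q(g) = 10 - 2/(-1315 + g) (Q(g) = 10 - 2/(g - 1315) = 10 - 2/(-1315 + g))
K(S, m) = I*√569 (K(S, m) = √(-569) = I*√569)
K(L(10), -49) + Q(O(39)) = I*√569 + 2*(-6576 + 5*((2/7)*39))/(-1315 + (2/7)*39) = I*√569 + 2*(-6576 + 5*(78/7))/(-1315 + 78/7) = I*√569 + 2*(-6576 + 390/7)/(-9127/7) = I*√569 + 2*(-7/9127)*(-45642/7) = I*√569 + 91284/9127 = 91284/9127 + I*√569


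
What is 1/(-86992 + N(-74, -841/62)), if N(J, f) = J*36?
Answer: -1/89656 ≈ -1.1154e-5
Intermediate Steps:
N(J, f) = 36*J
1/(-86992 + N(-74, -841/62)) = 1/(-86992 + 36*(-74)) = 1/(-86992 - 2664) = 1/(-89656) = -1/89656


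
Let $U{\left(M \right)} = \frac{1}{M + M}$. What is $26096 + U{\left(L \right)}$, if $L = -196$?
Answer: $\frac{10229631}{392} \approx 26096.0$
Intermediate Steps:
$U{\left(M \right)} = \frac{1}{2 M}$
$26096 + U{\left(L \right)} = 26096 + \frac{1}{2 \left(-196\right)} = 26096 + \frac{1}{2} \left(- \frac{1}{196}\right) = 26096 - \frac{1}{392} = \frac{10229631}{392}$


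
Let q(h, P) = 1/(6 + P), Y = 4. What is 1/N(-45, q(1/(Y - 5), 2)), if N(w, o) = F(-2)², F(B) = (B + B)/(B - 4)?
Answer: 9/4 ≈ 2.2500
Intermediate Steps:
F(B) = 2*B/(-4 + B) (F(B) = (2*B)/(-4 + B) = 2*B/(-4 + B))
N(w, o) = 4/9 (N(w, o) = (2*(-2)/(-4 - 2))² = (2*(-2)/(-6))² = (2*(-2)*(-⅙))² = (⅔)² = 4/9)
1/N(-45, q(1/(Y - 5), 2)) = 1/(4/9) = 9/4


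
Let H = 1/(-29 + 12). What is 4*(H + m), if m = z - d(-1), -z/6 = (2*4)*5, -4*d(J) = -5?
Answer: -16409/17 ≈ -965.24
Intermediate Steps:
d(J) = 5/4 (d(J) = -1/4*(-5) = 5/4)
z = -240 (z = -6*2*4*5 = -48*5 = -6*40 = -240)
H = -1/17 (H = 1/(-17) = -1/17 ≈ -0.058824)
m = -965/4 (m = -240 - 1*5/4 = -240 - 5/4 = -965/4 ≈ -241.25)
4*(H + m) = 4*(-1/17 - 965/4) = 4*(-16409/68) = -16409/17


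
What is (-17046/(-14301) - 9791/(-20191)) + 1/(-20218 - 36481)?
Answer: 3050354441948/1819102309801 ≈ 1.6768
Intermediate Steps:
(-17046/(-14301) - 9791/(-20191)) + 1/(-20218 - 36481) = (-17046*(-1/14301) - 9791*(-1/20191)) + 1/(-56699) = (1894/1589 + 9791/20191) - 1/56699 = 53799653/32083499 - 1/56699 = 3050354441948/1819102309801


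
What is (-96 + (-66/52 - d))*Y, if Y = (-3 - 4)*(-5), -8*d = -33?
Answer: -369075/104 ≈ -3548.8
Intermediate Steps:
d = 33/8 (d = -⅛*(-33) = 33/8 ≈ 4.1250)
Y = 35 (Y = -7*(-5) = 35)
(-96 + (-66/52 - d))*Y = (-96 + (-66/52 - 1*33/8))*35 = (-96 + (-66*1/52 - 33/8))*35 = (-96 + (-33/26 - 33/8))*35 = (-96 - 561/104)*35 = -10545/104*35 = -369075/104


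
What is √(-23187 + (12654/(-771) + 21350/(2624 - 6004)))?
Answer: I*√1036294068994/6682 ≈ 152.35*I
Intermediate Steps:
√(-23187 + (12654/(-771) + 21350/(2624 - 6004))) = √(-23187 + (12654*(-1/771) + 21350/(-3380))) = √(-23187 + (-4218/257 + 21350*(-1/3380))) = √(-23187 + (-4218/257 - 2135/338)) = √(-23187 - 1974379/86866) = √(-2016136321/86866) = I*√1036294068994/6682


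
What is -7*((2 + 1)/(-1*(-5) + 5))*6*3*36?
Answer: -6804/5 ≈ -1360.8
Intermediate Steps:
-7*((2 + 1)/(-1*(-5) + 5))*6*3*36 = -7*(3/(5 + 5))*6*3*36 = -7*(3/10)*6*3*36 = -63*3/5*36 = -7*27/5*36 = -189/5*36 = -6804/5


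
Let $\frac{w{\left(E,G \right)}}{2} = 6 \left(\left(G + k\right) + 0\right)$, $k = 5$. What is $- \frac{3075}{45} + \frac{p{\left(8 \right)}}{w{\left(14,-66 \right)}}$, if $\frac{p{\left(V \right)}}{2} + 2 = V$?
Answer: $- \frac{12508}{183} \approx -68.35$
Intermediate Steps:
$w{\left(E,G \right)} = 60 + 12 G$ ($w{\left(E,G \right)} = 2 \cdot 6 \left(\left(G + 5\right) + 0\right) = 2 \cdot 6 \left(\left(5 + G\right) + 0\right) = 2 \cdot 6 \left(5 + G\right) = 2 \left(30 + 6 G\right) = 60 + 12 G$)
$p{\left(V \right)} = -4 + 2 V$
$- \frac{3075}{45} + \frac{p{\left(8 \right)}}{w{\left(14,-66 \right)}} = - \frac{3075}{45} + \frac{-4 + 2 \cdot 8}{60 + 12 \left(-66\right)} = \left(-3075\right) \frac{1}{45} + \frac{-4 + 16}{60 - 792} = - \frac{205}{3} + \frac{12}{-732} = - \frac{205}{3} + 12 \left(- \frac{1}{732}\right) = - \frac{205}{3} - \frac{1}{61} = - \frac{12508}{183}$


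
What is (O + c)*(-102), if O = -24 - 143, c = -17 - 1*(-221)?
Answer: -3774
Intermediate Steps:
c = 204 (c = -17 + 221 = 204)
O = -167
(O + c)*(-102) = (-167 + 204)*(-102) = 37*(-102) = -3774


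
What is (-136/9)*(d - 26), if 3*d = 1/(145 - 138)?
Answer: 74120/189 ≈ 392.17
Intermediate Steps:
d = 1/21 (d = 1/(3*(145 - 138)) = (⅓)/7 = (⅓)*(⅐) = 1/21 ≈ 0.047619)
(-136/9)*(d - 26) = (-136/9)*(1/21 - 26) = -136*⅑*(-545/21) = -136/9*(-545/21) = 74120/189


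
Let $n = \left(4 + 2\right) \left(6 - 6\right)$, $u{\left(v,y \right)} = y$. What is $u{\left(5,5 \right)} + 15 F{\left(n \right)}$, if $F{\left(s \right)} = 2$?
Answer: $35$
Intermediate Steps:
$n = 0$ ($n = 6 \cdot 0 = 0$)
$u{\left(5,5 \right)} + 15 F{\left(n \right)} = 5 + 15 \cdot 2 = 5 + 30 = 35$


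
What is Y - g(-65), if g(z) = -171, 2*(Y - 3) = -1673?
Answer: -1325/2 ≈ -662.50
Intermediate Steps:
Y = -1667/2 (Y = 3 + (1/2)*(-1673) = 3 - 1673/2 = -1667/2 ≈ -833.50)
Y - g(-65) = -1667/2 - 1*(-171) = -1667/2 + 171 = -1325/2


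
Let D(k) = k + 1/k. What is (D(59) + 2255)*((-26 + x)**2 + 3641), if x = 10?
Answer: 532045719/59 ≈ 9.0177e+6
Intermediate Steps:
(D(59) + 2255)*((-26 + x)**2 + 3641) = ((59 + 1/59) + 2255)*((-26 + 10)**2 + 3641) = ((59 + 1/59) + 2255)*((-16)**2 + 3641) = (3482/59 + 2255)*(256 + 3641) = (136527/59)*3897 = 532045719/59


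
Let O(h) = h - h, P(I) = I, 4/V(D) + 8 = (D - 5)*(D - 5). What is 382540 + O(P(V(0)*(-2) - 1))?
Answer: 382540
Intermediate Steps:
V(D) = 4/(-8 + (-5 + D)²) (V(D) = 4/(-8 + (D - 5)*(D - 5)) = 4/(-8 + (-5 + D)*(-5 + D)) = 4/(-8 + (-5 + D)²))
O(h) = 0
382540 + O(P(V(0)*(-2) - 1)) = 382540 + 0 = 382540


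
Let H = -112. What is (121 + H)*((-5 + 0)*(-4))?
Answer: 180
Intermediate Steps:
(121 + H)*((-5 + 0)*(-4)) = (121 - 112)*((-5 + 0)*(-4)) = 9*(-5*(-4)) = 9*20 = 180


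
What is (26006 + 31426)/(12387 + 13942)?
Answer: 57432/26329 ≈ 2.1813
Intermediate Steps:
(26006 + 31426)/(12387 + 13942) = 57432/26329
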